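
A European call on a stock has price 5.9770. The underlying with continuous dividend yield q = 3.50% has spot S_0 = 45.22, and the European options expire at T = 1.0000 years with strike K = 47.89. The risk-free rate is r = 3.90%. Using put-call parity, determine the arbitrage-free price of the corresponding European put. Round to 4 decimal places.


Put-call parity: C - P = S_0 * exp(-qT) - K * exp(-rT).
S_0 * exp(-qT) = 45.2200 * 0.96560542 = 43.66467692
K * exp(-rT) = 47.8900 * 0.96175071 = 46.05824146
P = C - S*exp(-qT) + K*exp(-rT)
P = 5.9770 - 43.66467692 + 46.05824146 = 8.3706

Answer: Put price = 8.3706


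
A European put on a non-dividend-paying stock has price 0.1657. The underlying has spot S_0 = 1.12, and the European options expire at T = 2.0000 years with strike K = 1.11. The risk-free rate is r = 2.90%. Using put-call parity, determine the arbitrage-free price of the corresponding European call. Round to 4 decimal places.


Put-call parity: C - P = S_0 * exp(-qT) - K * exp(-rT).
S_0 * exp(-qT) = 1.1200 * 1.00000000 = 1.12000000
K * exp(-rT) = 1.1100 * 0.94364995 = 1.04745144
C = P + S*exp(-qT) - K*exp(-rT)
C = 0.1657 + 1.12000000 - 1.04745144 = 0.2382

Answer: Call price = 0.2382


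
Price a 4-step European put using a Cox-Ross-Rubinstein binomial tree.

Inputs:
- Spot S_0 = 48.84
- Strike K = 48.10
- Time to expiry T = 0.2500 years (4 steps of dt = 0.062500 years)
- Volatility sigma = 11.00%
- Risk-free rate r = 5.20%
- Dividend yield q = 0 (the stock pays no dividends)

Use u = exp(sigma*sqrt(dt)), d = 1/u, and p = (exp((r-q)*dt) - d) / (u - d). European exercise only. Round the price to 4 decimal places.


Answer: Price = V(0,0) = 0.5390

Derivation:
dt = T/N = 0.062500
u = exp(sigma*sqrt(dt)) = 1.027882; d = 1/u = 0.972875
p = (exp((r-q)*dt) - d) / (u - d) = 0.552305
Discount per step: exp(-r*dt) = 0.996755
Stock lattice S(k, i) with i counting down-moves:
  k=0: S(0,0) = 48.8400
  k=1: S(1,0) = 50.2017; S(1,1) = 47.5152
  k=2: S(2,0) = 51.6014; S(2,1) = 48.8400; S(2,2) = 46.2263
  k=3: S(3,0) = 53.0402; S(3,1) = 50.2017; S(3,2) = 47.5152; S(3,3) = 44.9724
  k=4: S(4,0) = 54.5190; S(4,1) = 51.6014; S(4,2) = 48.8400; S(4,3) = 46.2263; S(4,4) = 43.7525
Terminal payoffs V(N, i) = max(K - S_T, 0):
  V(4,0) = 0.000000; V(4,1) = 0.000000; V(4,2) = 0.000000; V(4,3) = 1.873665; V(4,4) = 4.347461
Backward induction: V(k, i) = exp(-r*dt) * [p * V(k+1, i) + (1-p) * V(k+1, i+1)].
  V(3,0) = exp(-r*dt) * [p*0.000000 + (1-p)*0.000000] = 0.000000
  V(3,1) = exp(-r*dt) * [p*0.000000 + (1-p)*0.000000] = 0.000000
  V(3,2) = exp(-r*dt) * [p*0.000000 + (1-p)*1.873665] = 0.836109
  V(3,3) = exp(-r*dt) * [p*1.873665 + (1-p)*4.347461] = 2.971498
  V(2,0) = exp(-r*dt) * [p*0.000000 + (1-p)*0.000000] = 0.000000
  V(2,1) = exp(-r*dt) * [p*0.000000 + (1-p)*0.836109] = 0.373107
  V(2,2) = exp(-r*dt) * [p*0.836109 + (1-p)*2.971498] = 1.786297
  V(1,0) = exp(-r*dt) * [p*0.000000 + (1-p)*0.373107] = 0.166496
  V(1,1) = exp(-r*dt) * [p*0.373107 + (1-p)*1.786297] = 1.002522
  V(0,0) = exp(-r*dt) * [p*0.166496 + (1-p)*1.002522] = 0.539026


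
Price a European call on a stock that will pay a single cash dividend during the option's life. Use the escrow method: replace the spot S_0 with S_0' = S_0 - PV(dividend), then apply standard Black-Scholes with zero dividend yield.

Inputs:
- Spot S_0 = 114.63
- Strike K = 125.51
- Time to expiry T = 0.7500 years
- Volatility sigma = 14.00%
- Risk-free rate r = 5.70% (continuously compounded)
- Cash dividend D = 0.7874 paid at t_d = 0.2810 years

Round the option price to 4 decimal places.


Answer: Price = 3.0229

Derivation:
PV(D) = D * exp(-r * t_d) = 0.7874 * 0.98411059 = 0.77488868
S_0' = S_0 - PV(D) = 114.6300 - 0.77488868 = 113.85511132
d1 = (ln(S_0'/K) + (r + sigma^2/2)*T) / (sigma*sqrt(T)) = -0.39060839
d2 = d1 - sigma*sqrt(T) = -0.51185194
exp(-rT) = 0.95815090
N(d1) = 0.34804336; N(d2) = 0.30437732
C = S_0' * N(d1) - K * exp(-rT) * N(d2) = 113.85511132 * 0.34804336 - 125.5100 * 0.95815090 * 0.30437732 = 3.0229


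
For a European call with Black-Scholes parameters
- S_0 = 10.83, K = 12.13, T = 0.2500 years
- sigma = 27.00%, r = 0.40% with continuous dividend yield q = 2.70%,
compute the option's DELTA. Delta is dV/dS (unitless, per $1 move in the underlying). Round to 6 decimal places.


Answer: Delta = 0.206194

Derivation:
d1 = -0.8148086070; d2 = -0.9498086070
phi(d1) = 0.2862484708; exp(-qT) = 0.9932727301; exp(-rT) = 0.9990004998
N(d1) = 0.2075909367
Delta = exp(-qT) * N(d1) = 0.9932727301 * 0.2075909367 = 0.206194


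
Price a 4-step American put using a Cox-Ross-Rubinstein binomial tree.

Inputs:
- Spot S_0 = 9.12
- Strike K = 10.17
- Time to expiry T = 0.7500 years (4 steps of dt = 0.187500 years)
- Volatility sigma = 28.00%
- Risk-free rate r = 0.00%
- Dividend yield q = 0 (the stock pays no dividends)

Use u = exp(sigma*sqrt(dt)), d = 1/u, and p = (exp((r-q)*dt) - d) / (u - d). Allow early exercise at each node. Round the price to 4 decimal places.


Answer: Price = V(0,0) = 1.5953

Derivation:
dt = T/N = 0.187500
u = exp(sigma*sqrt(dt)) = 1.128900; d = 1/u = 0.885818
p = (exp((r-q)*dt) - d) / (u - d) = 0.469726
Discount per step: exp(-r*dt) = 1.000000
Stock lattice S(k, i) with i counting down-moves:
  k=0: S(0,0) = 9.1200
  k=1: S(1,0) = 10.2956; S(1,1) = 8.0787
  k=2: S(2,0) = 11.6227; S(2,1) = 9.1200; S(2,2) = 7.1562
  k=3: S(3,0) = 13.1208; S(3,1) = 10.2956; S(3,2) = 8.0787; S(3,3) = 6.3391
  k=4: S(4,0) = 14.8121; S(4,1) = 11.6227; S(4,2) = 9.1200; S(4,3) = 7.1562; S(4,4) = 5.6153
Terminal payoffs V(N, i) = max(K - S_T, 0):
  V(4,0) = 0.000000; V(4,1) = 0.000000; V(4,2) = 1.050000; V(4,3) = 3.013774; V(4,4) = 4.554697
Backward induction: V(k, i) = exp(-r*dt) * [p * V(k+1, i) + (1-p) * V(k+1, i+1)]; then take max(V_cont, immediate exercise) for American.
  V(3,0) = exp(-r*dt) * [p*0.000000 + (1-p)*0.000000] = 0.000000; exercise = 0.000000; V(3,0) = max -> 0.000000
  V(3,1) = exp(-r*dt) * [p*0.000000 + (1-p)*1.050000] = 0.556788; exercise = 0.000000; V(3,1) = max -> 0.556788
  V(3,2) = exp(-r*dt) * [p*1.050000 + (1-p)*3.013774] = 2.091338; exercise = 2.091338; V(3,2) = max -> 2.091338
  V(3,3) = exp(-r*dt) * [p*3.013774 + (1-p)*4.554697] = 3.830885; exercise = 3.830885; V(3,3) = max -> 3.830885
  V(2,0) = exp(-r*dt) * [p*0.000000 + (1-p)*0.556788] = 0.295250; exercise = 0.000000; V(2,0) = max -> 0.295250
  V(2,1) = exp(-r*dt) * [p*0.556788 + (1-p)*2.091338] = 1.370520; exercise = 1.050000; V(2,1) = max -> 1.370520
  V(2,2) = exp(-r*dt) * [p*2.091338 + (1-p)*3.830885] = 3.013774; exercise = 3.013774; V(2,2) = max -> 3.013774
  V(1,0) = exp(-r*dt) * [p*0.295250 + (1-p)*1.370520] = 0.865437; exercise = 0.000000; V(1,0) = max -> 0.865437
  V(1,1) = exp(-r*dt) * [p*1.370520 + (1-p)*3.013774] = 2.241895; exercise = 2.091338; V(1,1) = max -> 2.241895
  V(0,0) = exp(-r*dt) * [p*0.865437 + (1-p)*2.241895] = 1.595336; exercise = 1.050000; V(0,0) = max -> 1.595336


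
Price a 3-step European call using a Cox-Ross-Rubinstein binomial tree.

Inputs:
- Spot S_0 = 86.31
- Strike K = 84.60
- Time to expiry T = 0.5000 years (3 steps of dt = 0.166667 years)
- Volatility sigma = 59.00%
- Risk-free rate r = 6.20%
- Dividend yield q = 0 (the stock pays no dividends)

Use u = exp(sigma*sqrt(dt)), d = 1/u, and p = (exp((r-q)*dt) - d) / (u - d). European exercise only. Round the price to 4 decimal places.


dt = T/N = 0.166667
u = exp(sigma*sqrt(dt)) = 1.272351; d = 1/u = 0.785947
p = (exp((r-q)*dt) - d) / (u - d) = 0.461427
Discount per step: exp(-r*dt) = 0.989720
Stock lattice S(k, i) with i counting down-moves:
  k=0: S(0,0) = 86.3100
  k=1: S(1,0) = 109.8166; S(1,1) = 67.8350
  k=2: S(2,0) = 139.7253; S(2,1) = 86.3100; S(2,2) = 53.3147
  k=3: S(3,0) = 177.7797; S(3,1) = 109.8166; S(3,2) = 67.8350; S(3,3) = 41.9025
Terminal payoffs V(N, i) = max(S_T - K, 0):
  V(3,0) = 93.179664; V(3,1) = 25.216628; V(3,2) = 0.000000; V(3,3) = 0.000000
Backward induction: V(k, i) = exp(-r*dt) * [p * V(k+1, i) + (1-p) * V(k+1, i+1)].
  V(2,0) = exp(-r*dt) * [p*93.179664 + (1-p)*25.216628] = 55.995012
  V(2,1) = exp(-r*dt) * [p*25.216628 + (1-p)*0.000000] = 11.516024
  V(2,2) = exp(-r*dt) * [p*0.000000 + (1-p)*0.000000] = 0.000000
  V(1,0) = exp(-r*dt) * [p*55.995012 + (1-p)*11.516024] = 31.710469
  V(1,1) = exp(-r*dt) * [p*11.516024 + (1-p)*0.000000] = 5.259181
  V(0,0) = exp(-r*dt) * [p*31.710469 + (1-p)*5.259181] = 17.284990

Answer: Price = V(0,0) = 17.2850


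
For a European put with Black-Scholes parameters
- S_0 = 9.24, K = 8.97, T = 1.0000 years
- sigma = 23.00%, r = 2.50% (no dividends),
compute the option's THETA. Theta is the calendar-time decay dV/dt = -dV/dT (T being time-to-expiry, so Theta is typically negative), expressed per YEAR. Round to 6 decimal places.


Answer: Theta = -0.299678

Derivation:
d1 = 0.3526356938; d2 = 0.1226356938
phi(d1) = 0.3748930478; exp(-qT) = 1.0000000000; exp(-rT) = 0.9753099120
Theta = -S*exp(-qT)*phi(d1)*sigma/(2*sqrt(T)) + r*K*exp(-rT)*N(-d2) - q*S*exp(-qT)*N(-d1)
N(-d1) = 0.3621807873; N(-d2) = 0.4511977941; sqrt(T) = 1.0000000000
Term 1 = -9.2400 * 1.0000000000 * 0.3748930478 * 0.2300 / (2 * 1.0000000000) = -0.3983613526
Term 2 = 0.0250 * 8.9700 * 0.9753099120 * 0.4511977941 = 0.0986829349
Term 3 = 0 (no dividend yield, q = 0)
Theta = -0.3983613526 + (0.0986829349) + (0.0000000000) = -0.299678


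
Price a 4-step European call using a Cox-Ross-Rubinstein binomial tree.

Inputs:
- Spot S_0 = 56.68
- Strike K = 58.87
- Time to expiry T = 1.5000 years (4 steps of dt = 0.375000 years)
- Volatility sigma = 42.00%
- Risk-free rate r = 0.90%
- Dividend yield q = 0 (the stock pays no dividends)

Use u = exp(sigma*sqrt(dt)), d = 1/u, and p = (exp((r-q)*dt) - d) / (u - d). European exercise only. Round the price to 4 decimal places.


dt = T/N = 0.375000
u = exp(sigma*sqrt(dt)) = 1.293299; d = 1/u = 0.773216
p = (exp((r-q)*dt) - d) / (u - d) = 0.442553
Discount per step: exp(-r*dt) = 0.996631
Stock lattice S(k, i) with i counting down-moves:
  k=0: S(0,0) = 56.6800
  k=1: S(1,0) = 73.3042; S(1,1) = 43.8259
  k=2: S(2,0) = 94.8043; S(2,1) = 56.6800; S(2,2) = 33.8869
  k=3: S(3,0) = 122.6103; S(3,1) = 73.3042; S(3,2) = 43.8259; S(3,3) = 26.2019
  k=4: S(4,0) = 158.5717; S(4,1) = 94.8043; S(4,2) = 56.6800; S(4,3) = 33.8869; S(4,4) = 20.2597
Terminal payoffs V(N, i) = max(S_T - K, 0):
  V(4,0) = 99.701740; V(4,1) = 35.934252; V(4,2) = 0.000000; V(4,3) = 0.000000; V(4,4) = 0.000000
Backward induction: V(k, i) = exp(-r*dt) * [p * V(k+1, i) + (1-p) * V(k+1, i+1)].
  V(3,0) = exp(-r*dt) * [p*99.701740 + (1-p)*35.934252] = 63.938609
  V(3,1) = exp(-r*dt) * [p*35.934252 + (1-p)*0.000000] = 15.849241
  V(3,2) = exp(-r*dt) * [p*0.000000 + (1-p)*0.000000] = 0.000000
  V(3,3) = exp(-r*dt) * [p*0.000000 + (1-p)*0.000000] = 0.000000
  V(2,0) = exp(-r*dt) * [p*63.938609 + (1-p)*15.849241] = 37.006244
  V(2,1) = exp(-r*dt) * [p*15.849241 + (1-p)*0.000000] = 6.990502
  V(2,2) = exp(-r*dt) * [p*0.000000 + (1-p)*0.000000] = 0.000000
  V(1,0) = exp(-r*dt) * [p*37.006244 + (1-p)*6.990502] = 20.205759
  V(1,1) = exp(-r*dt) * [p*6.990502 + (1-p)*0.000000] = 3.083246
  V(0,0) = exp(-r*dt) * [p*20.205759 + (1-p)*3.083246] = 10.624951

Answer: Price = V(0,0) = 10.6250


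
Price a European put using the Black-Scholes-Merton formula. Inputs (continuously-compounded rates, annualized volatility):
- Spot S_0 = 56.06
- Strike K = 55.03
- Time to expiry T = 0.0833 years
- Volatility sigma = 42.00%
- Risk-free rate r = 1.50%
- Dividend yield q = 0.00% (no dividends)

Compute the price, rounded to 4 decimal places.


Answer: Price = 2.1691

Derivation:
d1 = (ln(S/K) + (r - q + 0.5*sigma^2) * T) / (sigma * sqrt(T)) = 0.22389680
d2 = d1 - sigma * sqrt(T) = 0.10267750
exp(-rT) = 0.99875128; exp(-qT) = 1.00000000
P = K * exp(-rT) * N(-d2) - S_0 * exp(-qT) * N(-d1)
N(-d1) = 0.41141880; N(-d2) = 0.45910947
P = 55.0300 * 0.99875128 * 0.45910947 - 56.0600 * 1.00000000 * 0.41141880 = 2.1691


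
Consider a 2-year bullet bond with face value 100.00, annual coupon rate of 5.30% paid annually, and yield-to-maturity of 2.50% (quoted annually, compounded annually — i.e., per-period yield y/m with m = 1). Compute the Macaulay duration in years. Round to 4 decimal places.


Answer: Macaulay duration = 1.9509 years

Derivation:
Coupon per period c = face * coupon_rate / m = 5.300000
Periods per year m = 1; per-period yield y/m = 0.025000
Number of cashflows N = 2
Cashflows (t years, CF_t, discount factor 1/(1+y/m)^(m*t), PV):
  t = 1.0000: CF_t = 5.300000, DF = 0.975610, PV = 5.170732
  t = 2.0000: CF_t = 105.300000, DF = 0.951814, PV = 100.226056
Price P = sum_t PV_t = 105.396788
Macaulay numerator sum_t t * PV_t:
  t * PV_t at t = 1.0000: 5.170732
  t * PV_t at t = 2.0000: 200.452112
Macaulay duration D = (sum_t t * PV_t) / P = 205.622844 / 105.396788 = 1.950940


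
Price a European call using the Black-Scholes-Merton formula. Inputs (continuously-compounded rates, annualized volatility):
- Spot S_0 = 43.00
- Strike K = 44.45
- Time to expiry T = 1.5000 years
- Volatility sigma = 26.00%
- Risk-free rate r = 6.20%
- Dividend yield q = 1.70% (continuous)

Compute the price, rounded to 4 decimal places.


Answer: Price = 5.9506

Derivation:
d1 = (ln(S/K) + (r - q + 0.5*sigma^2) * T) / (sigma * sqrt(T)) = 0.26704197
d2 = d1 - sigma * sqrt(T) = -0.05139170
exp(-rT) = 0.91119350; exp(-qT) = 0.97482238
C = S_0 * exp(-qT) * N(d1) - K * exp(-rT) * N(d2)
N(d1) = 0.60528158; N(d2) = 0.47950670
C = 43.0000 * 0.97482238 * 0.60528158 - 44.4500 * 0.91119350 * 0.47950670 = 5.9506


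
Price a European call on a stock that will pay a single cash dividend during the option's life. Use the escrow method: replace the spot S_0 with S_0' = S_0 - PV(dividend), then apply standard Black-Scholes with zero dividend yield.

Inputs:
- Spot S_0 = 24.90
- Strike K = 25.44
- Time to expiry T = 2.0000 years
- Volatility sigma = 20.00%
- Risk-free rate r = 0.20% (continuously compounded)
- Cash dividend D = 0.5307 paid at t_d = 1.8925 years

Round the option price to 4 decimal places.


PV(D) = D * exp(-r * t_d) = 0.5307 * 0.99622215 = 0.52869510
S_0' = S_0 - PV(D) = 24.9000 - 0.52869510 = 24.37130490
d1 = (ln(S_0'/K) + (r + sigma^2/2)*T) / (sigma*sqrt(T)) = 0.00383136
d2 = d1 - sigma*sqrt(T) = -0.27901135
exp(-rT) = 0.99600799
N(d1) = 0.50152849; N(d2) = 0.39011806
C = S_0' * N(d1) - K * exp(-rT) * N(d2) = 24.37130490 * 0.50152849 - 25.4400 * 0.99600799 * 0.39011806 = 2.3379

Answer: Price = 2.3379


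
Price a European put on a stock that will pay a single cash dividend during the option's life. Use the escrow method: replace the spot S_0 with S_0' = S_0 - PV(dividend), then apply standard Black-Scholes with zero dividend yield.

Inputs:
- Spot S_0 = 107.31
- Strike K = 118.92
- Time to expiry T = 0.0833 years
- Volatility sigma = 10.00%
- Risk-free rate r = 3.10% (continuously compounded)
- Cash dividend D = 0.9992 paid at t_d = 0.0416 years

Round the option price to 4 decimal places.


PV(D) = D * exp(-r * t_d) = 0.9992 * 0.99871123 = 0.99791226
S_0' = S_0 - PV(D) = 107.3100 - 0.99791226 = 106.31208774
d1 = (ln(S_0'/K) + (r + sigma^2/2)*T) / (sigma*sqrt(T)) = -3.77916259
d2 = d1 - sigma*sqrt(T) = -3.80802433
exp(-rT) = 0.99742103
N(-d1) = 0.99992132; N(-d2) = 0.99992996
P = K * exp(-rT) * N(-d2) - S_0' * N(-d1) = 118.9200 * 0.99742103 * 0.99992996 - 106.31208774 * 0.99992132 = 12.3013

Answer: Price = 12.3013


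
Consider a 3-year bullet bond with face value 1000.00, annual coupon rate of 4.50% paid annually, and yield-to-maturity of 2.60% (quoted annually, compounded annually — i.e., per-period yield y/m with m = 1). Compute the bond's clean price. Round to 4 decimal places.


Answer: Price = 1054.1596

Derivation:
Coupon per period c = face * coupon_rate / m = 45.000000
Periods per year m = 1; per-period yield y/m = 0.026000
Number of cashflows N = 3
Cashflows (t years, CF_t, discount factor 1/(1+y/m)^(m*t), PV):
  t = 1.0000: CF_t = 45.000000, DF = 0.974659, PV = 43.859649
  t = 2.0000: CF_t = 45.000000, DF = 0.949960, PV = 42.748196
  t = 3.0000: CF_t = 1045.000000, DF = 0.925887, PV = 967.551762
Price P = sum_t PV_t = 1054.159607


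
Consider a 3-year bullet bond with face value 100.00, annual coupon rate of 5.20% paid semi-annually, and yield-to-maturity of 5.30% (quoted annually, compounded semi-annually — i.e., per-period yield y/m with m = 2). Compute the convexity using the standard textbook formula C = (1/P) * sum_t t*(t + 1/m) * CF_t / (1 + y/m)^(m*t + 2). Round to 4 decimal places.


Coupon per period c = face * coupon_rate / m = 2.600000
Periods per year m = 2; per-period yield y/m = 0.026500
Number of cashflows N = 6
Cashflows (t years, CF_t, discount factor 1/(1+y/m)^(m*t), PV):
  t = 0.5000: CF_t = 2.600000, DF = 0.974184, PV = 2.532879
  t = 1.0000: CF_t = 2.600000, DF = 0.949035, PV = 2.467490
  t = 1.5000: CF_t = 2.600000, DF = 0.924535, PV = 2.403790
  t = 2.0000: CF_t = 2.600000, DF = 0.900667, PV = 2.341734
  t = 2.5000: CF_t = 2.600000, DF = 0.877415, PV = 2.281280
  t = 3.0000: CF_t = 102.600000, DF = 0.854764, PV = 87.698798
Price P = sum_t PV_t = 99.725970
Convexity numerator sum_t t*(t + 1/m) * CF_t / (1+y/m)^(m*t + 2):
  t = 0.5000: term = 1.201895
  t = 1.0000: term = 3.512601
  t = 1.5000: term = 6.843840
  t = 2.0000: term = 11.111933
  t = 2.5000: term = 16.237604
  t = 3.0000: term = 873.906622
Convexity = (1/P) * sum = 912.814494 / 99.725970 = 9.153228

Answer: Convexity = 9.1532


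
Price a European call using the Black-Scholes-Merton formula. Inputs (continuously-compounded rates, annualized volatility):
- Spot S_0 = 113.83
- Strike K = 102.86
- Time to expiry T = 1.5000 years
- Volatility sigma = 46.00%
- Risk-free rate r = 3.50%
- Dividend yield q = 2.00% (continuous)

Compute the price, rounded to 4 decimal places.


Answer: Price = 30.0497

Derivation:
d1 = (ln(S/K) + (r - q + 0.5*sigma^2) * T) / (sigma * sqrt(T)) = 0.50150155
d2 = d1 - sigma * sqrt(T) = -0.06188109
exp(-rT) = 0.94885432; exp(-qT) = 0.97044553
C = S_0 * exp(-qT) * N(d1) - K * exp(-rT) * N(d2)
N(d1) = 0.69199091; N(d2) = 0.47532876
C = 113.8300 * 0.97044553 * 0.69199091 - 102.8600 * 0.94885432 * 0.47532876 = 30.0497


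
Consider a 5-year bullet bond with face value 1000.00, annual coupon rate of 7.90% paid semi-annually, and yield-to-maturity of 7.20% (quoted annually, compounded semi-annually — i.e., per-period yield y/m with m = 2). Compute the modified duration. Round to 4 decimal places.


Answer: Modified duration = 4.0917

Derivation:
Coupon per period c = face * coupon_rate / m = 39.500000
Periods per year m = 2; per-period yield y/m = 0.036000
Number of cashflows N = 10
Cashflows (t years, CF_t, discount factor 1/(1+y/m)^(m*t), PV):
  t = 0.5000: CF_t = 39.500000, DF = 0.965251, PV = 38.127413
  t = 1.0000: CF_t = 39.500000, DF = 0.931709, PV = 36.802522
  t = 1.5000: CF_t = 39.500000, DF = 0.899333, PV = 35.523670
  t = 2.0000: CF_t = 39.500000, DF = 0.868082, PV = 34.289257
  t = 2.5000: CF_t = 39.500000, DF = 0.837917, PV = 33.097738
  t = 3.0000: CF_t = 39.500000, DF = 0.808801, PV = 31.947624
  t = 3.5000: CF_t = 39.500000, DF = 0.780696, PV = 30.837475
  t = 4.0000: CF_t = 39.500000, DF = 0.753567, PV = 29.765902
  t = 4.5000: CF_t = 39.500000, DF = 0.727381, PV = 28.731566
  t = 5.0000: CF_t = 1039.500000, DF = 0.702106, PV = 729.838786
Price P = sum_t PV_t = 1028.961954
First compute Macaulay numerator sum_t t * PV_t:
  t * PV_t at t = 0.5000: 19.063707
  t * PV_t at t = 1.0000: 36.802522
  t * PV_t at t = 1.5000: 53.285505
  t * PV_t at t = 2.0000: 68.578514
  t * PV_t at t = 2.5000: 82.744346
  t * PV_t at t = 3.0000: 95.842872
  t * PV_t at t = 3.5000: 107.931162
  t * PV_t at t = 4.0000: 119.063609
  t * PV_t at t = 4.5000: 129.292047
  t * PV_t at t = 5.0000: 3649.193931
Macaulay duration D = 4361.798215 / 1028.961954 = 4.239028
Modified duration = D / (1 + y/m) = 4.239028 / (1 + 0.036000) = 4.091726


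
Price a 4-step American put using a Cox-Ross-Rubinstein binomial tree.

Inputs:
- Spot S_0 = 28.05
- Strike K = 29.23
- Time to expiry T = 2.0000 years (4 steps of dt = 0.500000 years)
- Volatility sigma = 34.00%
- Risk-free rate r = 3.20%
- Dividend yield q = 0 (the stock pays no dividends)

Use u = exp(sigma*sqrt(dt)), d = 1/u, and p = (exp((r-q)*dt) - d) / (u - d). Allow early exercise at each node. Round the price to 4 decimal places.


dt = T/N = 0.500000
u = exp(sigma*sqrt(dt)) = 1.271778; d = 1/u = 0.786300
p = (exp((r-q)*dt) - d) / (u - d) = 0.473406
Discount per step: exp(-r*dt) = 0.984127
Stock lattice S(k, i) with i counting down-moves:
  k=0: S(0,0) = 28.0500
  k=1: S(1,0) = 35.6734; S(1,1) = 22.0557
  k=2: S(2,0) = 45.3686; S(2,1) = 28.0500; S(2,2) = 17.3424
  k=3: S(3,0) = 57.6989; S(3,1) = 35.6734; S(3,2) = 22.0557; S(3,3) = 13.6364
  k=4: S(4,0) = 73.3802; S(4,1) = 45.3686; S(4,2) = 28.0500; S(4,3) = 17.3424; S(4,4) = 10.7223
Terminal payoffs V(N, i) = max(K - S_T, 0):
  V(4,0) = 0.000000; V(4,1) = 0.000000; V(4,2) = 1.180000; V(4,3) = 11.887571; V(4,4) = 18.507724
Backward induction: V(k, i) = exp(-r*dt) * [p * V(k+1, i) + (1-p) * V(k+1, i+1)]; then take max(V_cont, immediate exercise) for American.
  V(3,0) = exp(-r*dt) * [p*0.000000 + (1-p)*0.000000] = 0.000000; exercise = 0.000000; V(3,0) = max -> 0.000000
  V(3,1) = exp(-r*dt) * [p*0.000000 + (1-p)*1.180000] = 0.611518; exercise = 0.000000; V(3,1) = max -> 0.611518
  V(3,2) = exp(-r*dt) * [p*1.180000 + (1-p)*11.887571] = 6.710314; exercise = 7.174272; V(3,2) = max -> 7.174272
  V(3,3) = exp(-r*dt) * [p*11.887571 + (1-p)*18.507724] = 15.129682; exercise = 15.593641; V(3,3) = max -> 15.593641
  V(2,0) = exp(-r*dt) * [p*0.000000 + (1-p)*0.611518] = 0.316910; exercise = 0.000000; V(2,0) = max -> 0.316910
  V(2,1) = exp(-r*dt) * [p*0.611518 + (1-p)*7.174272] = 4.002864; exercise = 1.180000; V(2,1) = max -> 4.002864
  V(2,2) = exp(-r*dt) * [p*7.174272 + (1-p)*15.593641] = 11.423613; exercise = 11.887571; V(2,2) = max -> 11.887571
  V(1,0) = exp(-r*dt) * [p*0.316910 + (1-p)*4.002864] = 2.222072; exercise = 0.000000; V(1,0) = max -> 2.222072
  V(1,1) = exp(-r*dt) * [p*4.002864 + (1-p)*11.887571] = 8.025463; exercise = 7.174272; V(1,1) = max -> 8.025463
  V(0,0) = exp(-r*dt) * [p*2.222072 + (1-p)*8.025463] = 5.194325; exercise = 1.180000; V(0,0) = max -> 5.194325

Answer: Price = V(0,0) = 5.1943


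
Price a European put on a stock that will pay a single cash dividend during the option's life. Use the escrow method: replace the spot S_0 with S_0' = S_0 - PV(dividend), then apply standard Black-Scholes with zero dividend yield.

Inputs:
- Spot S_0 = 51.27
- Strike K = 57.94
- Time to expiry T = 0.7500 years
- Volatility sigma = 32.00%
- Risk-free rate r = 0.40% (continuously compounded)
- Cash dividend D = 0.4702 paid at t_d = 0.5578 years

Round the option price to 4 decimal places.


Answer: Price = 10.0918

Derivation:
PV(D) = D * exp(-r * t_d) = 0.4702 * 0.99777129 = 0.46915206
S_0' = S_0 - PV(D) = 51.2700 - 0.46915206 = 50.80084794
d1 = (ln(S_0'/K) + (r + sigma^2/2)*T) / (sigma*sqrt(T)) = -0.32510213
d2 = d1 - sigma*sqrt(T) = -0.60223026
exp(-rT) = 0.99700450
N(-d1) = 0.62744811; N(-d2) = 0.72648956
P = K * exp(-rT) * N(-d2) - S_0' * N(-d1) = 57.9400 * 0.99700450 * 0.72648956 - 50.80084794 * 0.62744811 = 10.0918


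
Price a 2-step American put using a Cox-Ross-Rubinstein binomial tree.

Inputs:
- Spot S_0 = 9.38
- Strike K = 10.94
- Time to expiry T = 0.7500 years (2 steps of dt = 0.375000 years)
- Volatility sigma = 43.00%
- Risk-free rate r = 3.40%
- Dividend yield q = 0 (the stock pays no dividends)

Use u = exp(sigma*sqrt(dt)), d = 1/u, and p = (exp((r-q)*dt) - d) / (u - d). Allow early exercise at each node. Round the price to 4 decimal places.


dt = T/N = 0.375000
u = exp(sigma*sqrt(dt)) = 1.301243; d = 1/u = 0.768496
p = (exp((r-q)*dt) - d) / (u - d) = 0.458633
Discount per step: exp(-r*dt) = 0.987331
Stock lattice S(k, i) with i counting down-moves:
  k=0: S(0,0) = 9.3800
  k=1: S(1,0) = 12.2057; S(1,1) = 7.2085
  k=2: S(2,0) = 15.8825; S(2,1) = 9.3800; S(2,2) = 5.5397
Terminal payoffs V(N, i) = max(K - S_T, 0):
  V(2,0) = 0.000000; V(2,1) = 1.560000; V(2,2) = 5.400305
Backward induction: V(k, i) = exp(-r*dt) * [p * V(k+1, i) + (1-p) * V(k+1, i+1)]; then take max(V_cont, immediate exercise) for American.
  V(1,0) = exp(-r*dt) * [p*0.000000 + (1-p)*1.560000] = 0.833832; exercise = 0.000000; V(1,0) = max -> 0.833832
  V(1,1) = exp(-r*dt) * [p*1.560000 + (1-p)*5.400305] = 3.592910; exercise = 3.731509; V(1,1) = max -> 3.731509
  V(0,0) = exp(-r*dt) * [p*0.833832 + (1-p)*3.731509] = 2.372100; exercise = 1.560000; V(0,0) = max -> 2.372100

Answer: Price = V(0,0) = 2.3721


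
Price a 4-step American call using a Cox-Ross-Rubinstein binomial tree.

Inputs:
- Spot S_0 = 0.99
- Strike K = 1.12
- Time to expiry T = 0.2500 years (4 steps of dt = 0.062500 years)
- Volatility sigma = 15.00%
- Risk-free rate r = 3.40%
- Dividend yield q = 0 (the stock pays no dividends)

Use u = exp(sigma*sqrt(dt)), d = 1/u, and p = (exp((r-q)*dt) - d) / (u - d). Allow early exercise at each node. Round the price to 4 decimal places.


Answer: Price = V(0,0) = 0.0022

Derivation:
dt = T/N = 0.062500
u = exp(sigma*sqrt(dt)) = 1.038212; d = 1/u = 0.963194
p = (exp((r-q)*dt) - d) / (u - d) = 0.518983
Discount per step: exp(-r*dt) = 0.997877
Stock lattice S(k, i) with i counting down-moves:
  k=0: S(0,0) = 0.9900
  k=1: S(1,0) = 1.0278; S(1,1) = 0.9536
  k=2: S(2,0) = 1.0671; S(2,1) = 0.9900; S(2,2) = 0.9185
  k=3: S(3,0) = 1.1079; S(3,1) = 1.0278; S(3,2) = 0.9536; S(3,3) = 0.8847
  k=4: S(4,0) = 1.1502; S(4,1) = 1.0671; S(4,2) = 0.9900; S(4,3) = 0.9185; S(4,4) = 0.8521
Terminal payoffs V(N, i) = max(S_T - K, 0):
  V(4,0) = 0.030216; V(4,1) = 0.000000; V(4,2) = 0.000000; V(4,3) = 0.000000; V(4,4) = 0.000000
Backward induction: V(k, i) = exp(-r*dt) * [p * V(k+1, i) + (1-p) * V(k+1, i+1)]; then take max(V_cont, immediate exercise) for American.
  V(3,0) = exp(-r*dt) * [p*0.030216 + (1-p)*0.000000] = 0.015648; exercise = 0.000000; V(3,0) = max -> 0.015648
  V(3,1) = exp(-r*dt) * [p*0.000000 + (1-p)*0.000000] = 0.000000; exercise = 0.000000; V(3,1) = max -> 0.000000
  V(3,2) = exp(-r*dt) * [p*0.000000 + (1-p)*0.000000] = 0.000000; exercise = 0.000000; V(3,2) = max -> 0.000000
  V(3,3) = exp(-r*dt) * [p*0.000000 + (1-p)*0.000000] = 0.000000; exercise = 0.000000; V(3,3) = max -> 0.000000
  V(2,0) = exp(-r*dt) * [p*0.015648 + (1-p)*0.000000] = 0.008104; exercise = 0.000000; V(2,0) = max -> 0.008104
  V(2,1) = exp(-r*dt) * [p*0.000000 + (1-p)*0.000000] = 0.000000; exercise = 0.000000; V(2,1) = max -> 0.000000
  V(2,2) = exp(-r*dt) * [p*0.000000 + (1-p)*0.000000] = 0.000000; exercise = 0.000000; V(2,2) = max -> 0.000000
  V(1,0) = exp(-r*dt) * [p*0.008104 + (1-p)*0.000000] = 0.004197; exercise = 0.000000; V(1,0) = max -> 0.004197
  V(1,1) = exp(-r*dt) * [p*0.000000 + (1-p)*0.000000] = 0.000000; exercise = 0.000000; V(1,1) = max -> 0.000000
  V(0,0) = exp(-r*dt) * [p*0.004197 + (1-p)*0.000000] = 0.002173; exercise = 0.000000; V(0,0) = max -> 0.002173


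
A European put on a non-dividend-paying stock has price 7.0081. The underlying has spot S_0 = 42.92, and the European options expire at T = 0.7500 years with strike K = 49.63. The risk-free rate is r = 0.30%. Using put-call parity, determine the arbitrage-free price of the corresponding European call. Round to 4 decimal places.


Put-call parity: C - P = S_0 * exp(-qT) - K * exp(-rT).
S_0 * exp(-qT) = 42.9200 * 1.00000000 = 42.92000000
K * exp(-rT) = 49.6300 * 0.99775253 = 49.51845803
C = P + S*exp(-qT) - K*exp(-rT)
C = 7.0081 + 42.92000000 - 49.51845803 = 0.4096

Answer: Call price = 0.4096


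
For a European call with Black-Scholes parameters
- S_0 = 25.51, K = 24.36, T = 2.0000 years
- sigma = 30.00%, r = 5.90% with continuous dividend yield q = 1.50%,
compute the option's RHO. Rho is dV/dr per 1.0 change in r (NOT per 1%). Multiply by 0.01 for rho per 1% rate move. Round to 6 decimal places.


Answer: Rho = 23.441994

Derivation:
d1 = 0.5282749727; d2 = 0.1040109040
phi(d1) = 0.3469842960; exp(-qT) = 0.9704455335; exp(-rT) = 0.8886960526
N(d2) = 0.5414196523
Rho = K*T*exp(-rT)*N(d2) = 24.3600 * 2.0000 * 0.8886960526 * 0.5414196523 = 23.441994


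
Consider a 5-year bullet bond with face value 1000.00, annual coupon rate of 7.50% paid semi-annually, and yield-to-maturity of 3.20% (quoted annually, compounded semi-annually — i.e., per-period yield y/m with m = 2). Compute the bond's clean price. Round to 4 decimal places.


Coupon per period c = face * coupon_rate / m = 37.500000
Periods per year m = 2; per-period yield y/m = 0.016000
Number of cashflows N = 10
Cashflows (t years, CF_t, discount factor 1/(1+y/m)^(m*t), PV):
  t = 0.5000: CF_t = 37.500000, DF = 0.984252, PV = 36.909449
  t = 1.0000: CF_t = 37.500000, DF = 0.968752, PV = 36.328198
  t = 1.5000: CF_t = 37.500000, DF = 0.953496, PV = 35.756100
  t = 2.0000: CF_t = 37.500000, DF = 0.938480, PV = 35.193012
  t = 2.5000: CF_t = 37.500000, DF = 0.923701, PV = 34.638791
  t = 3.0000: CF_t = 37.500000, DF = 0.909155, PV = 34.093298
  t = 3.5000: CF_t = 37.500000, DF = 0.894837, PV = 33.556396
  t = 4.0000: CF_t = 37.500000, DF = 0.880745, PV = 33.027949
  t = 4.5000: CF_t = 37.500000, DF = 0.866875, PV = 32.507824
  t = 5.0000: CF_t = 1037.500000, DF = 0.853224, PV = 885.219609
Price P = sum_t PV_t = 1197.230626

Answer: Price = 1197.2306


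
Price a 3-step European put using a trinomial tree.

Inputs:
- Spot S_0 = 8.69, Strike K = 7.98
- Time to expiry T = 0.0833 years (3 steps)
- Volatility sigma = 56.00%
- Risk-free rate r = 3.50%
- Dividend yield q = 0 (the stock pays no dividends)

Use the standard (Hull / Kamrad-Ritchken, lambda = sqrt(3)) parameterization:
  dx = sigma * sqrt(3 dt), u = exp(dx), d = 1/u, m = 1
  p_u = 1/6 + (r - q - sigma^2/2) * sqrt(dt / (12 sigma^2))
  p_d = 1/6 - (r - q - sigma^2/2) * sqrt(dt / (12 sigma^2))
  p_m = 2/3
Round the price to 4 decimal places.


dt = T/N = 0.027767; dx = sigma*sqrt(3*dt) = 0.161626
u = exp(dx) = 1.175420; d = 1/u = 0.850760
p_u = 0.156204, p_m = 0.666667, p_d = 0.177129
Discount per step: exp(-r*dt) = 0.999029
Stock lattice S(k, j) with j the centered position index:
  k=0: S(0,+0) = 8.6900
  k=1: S(1,-1) = 7.3931; S(1,+0) = 8.6900; S(1,+1) = 10.2144
  k=2: S(2,-2) = 6.2898; S(2,-1) = 7.3931; S(2,+0) = 8.6900; S(2,+1) = 10.2144; S(2,+2) = 12.0062
  k=3: S(3,-3) = 5.3511; S(3,-2) = 6.2898; S(3,-1) = 7.3931; S(3,+0) = 8.6900; S(3,+1) = 10.2144; S(3,+2) = 12.0062; S(3,+3) = 14.1123
Terminal payoffs V(N, j) = max(K - S_T, 0):
  V(3,-3) = 2.628934; V(3,-2) = 1.690249; V(3,-1) = 0.586900; V(3,+0) = 0.000000; V(3,+1) = 0.000000; V(3,+2) = 0.000000; V(3,+3) = 0.000000
Backward induction: V(k, j) = exp(-r*dt) * [p_u * V(k+1, j+1) + p_m * V(k+1, j) + p_d * V(k+1, j-1)]
  V(2,-2) = exp(-r*dt) * [p_u*0.586900 + p_m*1.690249 + p_d*2.628934] = 1.682534
  V(2,-1) = exp(-r*dt) * [p_u*0.000000 + p_m*0.586900 + p_d*1.690249] = 0.689988
  V(2,+0) = exp(-r*dt) * [p_u*0.000000 + p_m*0.000000 + p_d*0.586900] = 0.103856
  V(2,+1) = exp(-r*dt) * [p_u*0.000000 + p_m*0.000000 + p_d*0.000000] = 0.000000
  V(2,+2) = exp(-r*dt) * [p_u*0.000000 + p_m*0.000000 + p_d*0.000000] = 0.000000
  V(1,-1) = exp(-r*dt) * [p_u*0.103856 + p_m*0.689988 + p_d*1.682534] = 0.773488
  V(1,+0) = exp(-r*dt) * [p_u*0.000000 + p_m*0.103856 + p_d*0.689988] = 0.191268
  V(1,+1) = exp(-r*dt) * [p_u*0.000000 + p_m*0.000000 + p_d*0.103856] = 0.018378
  V(0,+0) = exp(-r*dt) * [p_u*0.018378 + p_m*0.191268 + p_d*0.773488] = 0.267130

Answer: Price = V(0,0) = 0.2671


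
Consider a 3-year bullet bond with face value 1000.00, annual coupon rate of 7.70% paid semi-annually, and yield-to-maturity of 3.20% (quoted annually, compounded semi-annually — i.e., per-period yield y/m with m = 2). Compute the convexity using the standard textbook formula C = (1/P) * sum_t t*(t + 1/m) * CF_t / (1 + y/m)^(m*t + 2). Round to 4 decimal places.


Answer: Convexity = 9.0592

Derivation:
Coupon per period c = face * coupon_rate / m = 38.500000
Periods per year m = 2; per-period yield y/m = 0.016000
Number of cashflows N = 6
Cashflows (t years, CF_t, discount factor 1/(1+y/m)^(m*t), PV):
  t = 0.5000: CF_t = 38.500000, DF = 0.984252, PV = 37.893701
  t = 1.0000: CF_t = 38.500000, DF = 0.968752, PV = 37.296950
  t = 1.5000: CF_t = 38.500000, DF = 0.953496, PV = 36.709596
  t = 2.0000: CF_t = 38.500000, DF = 0.938480, PV = 36.131492
  t = 2.5000: CF_t = 38.500000, DF = 0.923701, PV = 35.562492
  t = 3.0000: CF_t = 1038.500000, DF = 0.909155, PV = 944.157078
Price P = sum_t PV_t = 1127.751309
Convexity numerator sum_t t*(t + 1/m) * CF_t / (1+y/m)^(m*t + 2):
  t = 0.5000: term = 18.354798
  t = 1.0000: term = 54.197238
  t = 1.5000: term = 106.687477
  t = 2.0000: term = 175.012265
  t = 2.5000: term = 258.384250
  t = 3.0000: term = 9603.866984
Convexity = (1/P) * sum = 10216.503013 / 1127.751309 = 9.059181


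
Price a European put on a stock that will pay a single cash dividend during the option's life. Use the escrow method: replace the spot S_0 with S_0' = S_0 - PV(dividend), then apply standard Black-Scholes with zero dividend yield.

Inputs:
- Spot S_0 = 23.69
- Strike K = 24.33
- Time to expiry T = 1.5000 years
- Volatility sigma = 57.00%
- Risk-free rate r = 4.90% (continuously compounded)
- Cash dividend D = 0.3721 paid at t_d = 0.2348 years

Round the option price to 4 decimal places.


PV(D) = D * exp(-r * t_d) = 0.3721 * 0.98856073 = 0.36784345
S_0' = S_0 - PV(D) = 23.6900 - 0.36784345 = 23.32215655
d1 = (ln(S_0'/K) + (r + sigma^2/2)*T) / (sigma*sqrt(T)) = 0.39373568
d2 = d1 - sigma*sqrt(T) = -0.30436890
exp(-rT) = 0.92913615
N(-d1) = 0.34688810; N(-d2) = 0.61957657
P = K * exp(-rT) * N(-d2) - S_0' * N(-d1) = 24.3300 * 0.92913615 * 0.61957657 - 23.32215655 * 0.34688810 = 5.9159

Answer: Price = 5.9159


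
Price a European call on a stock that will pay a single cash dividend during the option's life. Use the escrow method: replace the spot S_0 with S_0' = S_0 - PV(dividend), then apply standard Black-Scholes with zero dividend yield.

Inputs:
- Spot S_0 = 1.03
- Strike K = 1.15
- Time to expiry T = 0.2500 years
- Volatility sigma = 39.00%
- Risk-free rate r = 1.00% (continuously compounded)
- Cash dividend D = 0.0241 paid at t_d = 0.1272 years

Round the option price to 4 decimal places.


PV(D) = D * exp(-r * t_d) = 0.0241 * 0.99872881 = 0.02406936
S_0' = S_0 - PV(D) = 1.0300 - 0.02406936 = 1.00593064
d1 = (ln(S_0'/K) + (r + sigma^2/2)*T) / (sigma*sqrt(T)) = -0.57608371
d2 = d1 - sigma*sqrt(T) = -0.77108371
exp(-rT) = 0.99750312
N(d1) = 0.28227930; N(d2) = 0.22032866
C = S_0' * N(d1) - K * exp(-rT) * N(d2) = 1.00593064 * 0.28227930 - 1.1500 * 0.99750312 * 0.22032866 = 0.0312

Answer: Price = 0.0312


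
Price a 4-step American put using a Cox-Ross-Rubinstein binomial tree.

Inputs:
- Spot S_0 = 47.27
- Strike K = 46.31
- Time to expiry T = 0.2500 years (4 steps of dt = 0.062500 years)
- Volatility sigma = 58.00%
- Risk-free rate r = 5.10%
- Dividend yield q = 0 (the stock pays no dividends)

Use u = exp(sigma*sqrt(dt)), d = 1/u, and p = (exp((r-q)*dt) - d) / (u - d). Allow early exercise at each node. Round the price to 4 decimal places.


dt = T/N = 0.062500
u = exp(sigma*sqrt(dt)) = 1.156040; d = 1/u = 0.865022
p = (exp((r-q)*dt) - d) / (u - d) = 0.474784
Discount per step: exp(-r*dt) = 0.996818
Stock lattice S(k, i) with i counting down-moves:
  k=0: S(0,0) = 47.2700
  k=1: S(1,0) = 54.6460; S(1,1) = 40.8896
  k=2: S(2,0) = 63.1729; S(2,1) = 47.2700; S(2,2) = 35.3704
  k=3: S(3,0) = 73.0304; S(3,1) = 54.6460; S(3,2) = 40.8896; S(3,3) = 30.5962
  k=4: S(4,0) = 84.4260; S(4,1) = 63.1729; S(4,2) = 47.2700; S(4,3) = 35.3704; S(4,4) = 26.4664
Terminal payoffs V(N, i) = max(K - S_T, 0):
  V(4,0) = 0.000000; V(4,1) = 0.000000; V(4,2) = 0.000000; V(4,3) = 10.939581; V(4,4) = 19.843604
Backward induction: V(k, i) = exp(-r*dt) * [p * V(k+1, i) + (1-p) * V(k+1, i+1)]; then take max(V_cont, immediate exercise) for American.
  V(3,0) = exp(-r*dt) * [p*0.000000 + (1-p)*0.000000] = 0.000000; exercise = 0.000000; V(3,0) = max -> 0.000000
  V(3,1) = exp(-r*dt) * [p*0.000000 + (1-p)*0.000000] = 0.000000; exercise = 0.000000; V(3,1) = max -> 0.000000
  V(3,2) = exp(-r*dt) * [p*0.000000 + (1-p)*10.939581] = 5.727360; exercise = 5.420396; V(3,2) = max -> 5.727360
  V(3,3) = exp(-r*dt) * [p*10.939581 + (1-p)*19.843604] = 15.566421; exercise = 15.713799; V(3,3) = max -> 15.713799
  V(2,0) = exp(-r*dt) * [p*0.000000 + (1-p)*0.000000] = 0.000000; exercise = 0.000000; V(2,0) = max -> 0.000000
  V(2,1) = exp(-r*dt) * [p*0.000000 + (1-p)*5.727360] = 2.998529; exercise = 0.000000; V(2,1) = max -> 2.998529
  V(2,2) = exp(-r*dt) * [p*5.727360 + (1-p)*15.713799] = 10.937481; exercise = 10.939581; V(2,2) = max -> 10.939581
  V(1,0) = exp(-r*dt) * [p*0.000000 + (1-p)*2.998529] = 1.569864; exercise = 0.000000; V(1,0) = max -> 1.569864
  V(1,1) = exp(-r*dt) * [p*2.998529 + (1-p)*10.939581] = 7.146482; exercise = 5.420396; V(1,1) = max -> 7.146482
  V(0,0) = exp(-r*dt) * [p*1.569864 + (1-p)*7.146482] = 4.484477; exercise = 0.000000; V(0,0) = max -> 4.484477

Answer: Price = V(0,0) = 4.4845


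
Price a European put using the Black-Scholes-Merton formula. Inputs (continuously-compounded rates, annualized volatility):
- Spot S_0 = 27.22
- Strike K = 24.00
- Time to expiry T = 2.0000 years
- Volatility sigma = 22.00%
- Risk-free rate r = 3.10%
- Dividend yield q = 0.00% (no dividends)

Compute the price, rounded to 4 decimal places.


d1 = (ln(S/K) + (r - q + 0.5*sigma^2) * T) / (sigma * sqrt(T)) = 0.75949107
d2 = d1 - sigma * sqrt(T) = 0.44836409
exp(-rT) = 0.93988289; exp(-qT) = 1.00000000
P = K * exp(-rT) * N(-d2) - S_0 * exp(-qT) * N(-d1)
N(-d1) = 0.22377943; N(-d2) = 0.32694523
P = 24.0000 * 0.93988289 * 0.32694523 - 27.2200 * 1.00000000 * 0.22377943 = 1.2837

Answer: Price = 1.2837


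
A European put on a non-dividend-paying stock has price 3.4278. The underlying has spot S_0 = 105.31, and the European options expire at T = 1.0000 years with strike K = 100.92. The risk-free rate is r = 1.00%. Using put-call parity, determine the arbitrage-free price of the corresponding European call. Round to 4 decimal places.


Answer: Call price = 8.8220

Derivation:
Put-call parity: C - P = S_0 * exp(-qT) - K * exp(-rT).
S_0 * exp(-qT) = 105.3100 * 1.00000000 = 105.31000000
K * exp(-rT) = 100.9200 * 0.99004983 = 99.91582922
C = P + S*exp(-qT) - K*exp(-rT)
C = 3.4278 + 105.31000000 - 99.91582922 = 8.8220


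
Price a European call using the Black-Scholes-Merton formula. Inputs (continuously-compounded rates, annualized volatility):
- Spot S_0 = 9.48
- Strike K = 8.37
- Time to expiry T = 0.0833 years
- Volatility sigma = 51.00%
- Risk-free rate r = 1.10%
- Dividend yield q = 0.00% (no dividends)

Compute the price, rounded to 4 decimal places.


Answer: Price = 1.2610

Derivation:
d1 = (ln(S/K) + (r - q + 0.5*sigma^2) * T) / (sigma * sqrt(T)) = 0.92584678
d2 = d1 - sigma * sqrt(T) = 0.77865191
exp(-rT) = 0.99908412; exp(-qT) = 1.00000000
C = S_0 * exp(-qT) * N(d1) - K * exp(-rT) * N(d2)
N(d1) = 0.82273719; N(d2) = 0.78190760
C = 9.4800 * 1.00000000 * 0.82273719 - 8.3700 * 0.99908412 * 0.78190760 = 1.2610


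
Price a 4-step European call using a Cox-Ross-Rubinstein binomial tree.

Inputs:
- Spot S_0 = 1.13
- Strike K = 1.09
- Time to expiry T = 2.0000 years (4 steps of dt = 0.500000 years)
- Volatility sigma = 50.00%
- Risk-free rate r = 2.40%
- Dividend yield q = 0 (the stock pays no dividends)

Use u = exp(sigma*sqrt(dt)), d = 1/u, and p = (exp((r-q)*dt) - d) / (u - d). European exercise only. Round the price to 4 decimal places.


dt = T/N = 0.500000
u = exp(sigma*sqrt(dt)) = 1.424119; d = 1/u = 0.702189
p = (exp((r-q)*dt) - d) / (u - d) = 0.429243
Discount per step: exp(-r*dt) = 0.988072
Stock lattice S(k, i) with i counting down-moves:
  k=0: S(0,0) = 1.1300
  k=1: S(1,0) = 1.6093; S(1,1) = 0.7935
  k=2: S(2,0) = 2.2918; S(2,1) = 1.1300; S(2,2) = 0.5572
  k=3: S(3,0) = 3.2638; S(3,1) = 1.6093; S(3,2) = 0.7935; S(3,3) = 0.3912
  k=4: S(4,0) = 4.6480; S(4,1) = 2.2918; S(4,2) = 1.1300; S(4,3) = 0.5572; S(4,4) = 0.2747
Terminal payoffs V(N, i) = max(S_T - K, 0):
  V(4,0) = 3.557973; V(4,1) = 1.201770; V(4,2) = 0.040000; V(4,3) = 0.000000; V(4,4) = 0.000000
Backward induction: V(k, i) = exp(-r*dt) * [p * V(k+1, i) + (1-p) * V(k+1, i+1)].
  V(3,0) = exp(-r*dt) * [p*3.557973 + (1-p)*1.201770] = 2.186755
  V(3,1) = exp(-r*dt) * [p*1.201770 + (1-p)*0.040000] = 0.532256
  V(3,2) = exp(-r*dt) * [p*0.040000 + (1-p)*0.000000] = 0.016965
  V(3,3) = exp(-r*dt) * [p*0.000000 + (1-p)*0.000000] = 0.000000
  V(2,0) = exp(-r*dt) * [p*2.186755 + (1-p)*0.532256] = 1.227619
  V(2,1) = exp(-r*dt) * [p*0.532256 + (1-p)*0.016965] = 0.235310
  V(2,2) = exp(-r*dt) * [p*0.016965 + (1-p)*0.000000] = 0.007195
  V(1,0) = exp(-r*dt) * [p*1.227619 + (1-p)*0.235310] = 0.653364
  V(1,1) = exp(-r*dt) * [p*0.235310 + (1-p)*0.007195] = 0.103858
  V(0,0) = exp(-r*dt) * [p*0.653364 + (1-p)*0.103858] = 0.335677

Answer: Price = V(0,0) = 0.3357
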